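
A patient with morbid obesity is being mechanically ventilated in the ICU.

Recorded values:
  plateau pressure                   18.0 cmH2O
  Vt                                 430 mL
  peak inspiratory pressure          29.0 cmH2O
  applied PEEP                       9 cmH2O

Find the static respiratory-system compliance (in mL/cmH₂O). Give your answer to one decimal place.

Cstat = Vt / (Pplat − PEEP) = 430 / (18.0 − 9) = 430 / 9.0 = 47.778 mL/cmH2O.

47.8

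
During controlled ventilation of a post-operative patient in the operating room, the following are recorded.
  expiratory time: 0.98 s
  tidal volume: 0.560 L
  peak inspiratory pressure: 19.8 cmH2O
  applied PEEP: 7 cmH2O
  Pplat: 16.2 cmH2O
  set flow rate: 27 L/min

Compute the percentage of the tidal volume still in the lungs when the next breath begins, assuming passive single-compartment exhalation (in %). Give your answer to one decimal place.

13.4

Flow: 27 L/min ÷ 60 = 0.45 L/s.
R = (PIP − Pplat)/V̇ = (19.8 − 16.2) / 0.45 = 3.6/0.45 = 8.0 cmH2O·s/L.
C = Vt/(Pplat − PEEP) = 560.0 / (16.2 − 7) = 560.0/9.2 = 60.87 mL/cmH2O.
τ = R × C = 8.0 × 0.06087 L/cmH2O = 0.487 s.
Fraction remaining at end-expiration = e^(−Te/τ) = e^(−0.98/0.487) = 0.1337 → 13.37%.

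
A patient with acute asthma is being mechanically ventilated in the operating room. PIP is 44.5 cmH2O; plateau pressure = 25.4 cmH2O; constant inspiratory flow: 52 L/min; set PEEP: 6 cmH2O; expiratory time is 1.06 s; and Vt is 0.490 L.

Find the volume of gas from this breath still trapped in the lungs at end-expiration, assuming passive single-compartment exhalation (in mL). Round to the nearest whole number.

73

Flow: 52 L/min ÷ 60 = 0.8667 L/s.
R = (PIP − Pplat)/V̇ = (44.5 − 25.4) / 0.8667 = 19.1/0.8667 = 22.038 cmH2O·s/L.
C = Vt/(Pplat − PEEP) = 490.0 / (25.4 − 6) = 490.0/19.4 = 25.258 mL/cmH2O.
τ = R × C = 22.038 × 0.02526 L/cmH2O = 0.5567 s.
Fraction remaining = e^(−Te/τ) = e^(−1.06/0.5567) = 0.149.
Trapped volume = 490.0 × 0.149 = 73.01 mL.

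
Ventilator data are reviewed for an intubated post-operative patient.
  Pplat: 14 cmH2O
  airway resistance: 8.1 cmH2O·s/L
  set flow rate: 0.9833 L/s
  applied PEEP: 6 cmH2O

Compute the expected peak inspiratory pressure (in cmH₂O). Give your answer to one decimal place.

22.0

PIP = Pplat + Raw × flow = 14 + 8.1 × 0.9833 = 14 + 7.965 = 21.965 cmH2O.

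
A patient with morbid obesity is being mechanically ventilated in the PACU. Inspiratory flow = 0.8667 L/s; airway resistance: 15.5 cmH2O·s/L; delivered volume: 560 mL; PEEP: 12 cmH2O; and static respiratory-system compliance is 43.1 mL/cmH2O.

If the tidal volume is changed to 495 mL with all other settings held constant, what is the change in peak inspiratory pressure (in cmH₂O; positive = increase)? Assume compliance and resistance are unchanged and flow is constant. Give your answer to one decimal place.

PIP = Vt/C + R·V̇ + PEEP (constant-flow equation of motion).
Only the elastic term changes: ΔPIP = ΔVt / C = (495 − 560) / 43.1 = -1.508 cmH2O.

-1.5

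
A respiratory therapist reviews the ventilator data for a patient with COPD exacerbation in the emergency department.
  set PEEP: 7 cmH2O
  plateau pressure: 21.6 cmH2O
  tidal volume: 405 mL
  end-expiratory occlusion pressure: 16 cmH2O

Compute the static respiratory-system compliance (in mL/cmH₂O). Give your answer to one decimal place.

72.3

End-expiratory occlusion gives total PEEP = 16 cmH2O (intrinsic PEEP = 16 − 7 = 9). Use total PEEP for the elastic gradient.
Cstat = Vt / (Pplat − PEEPtotal) = 405 / (21.6 − 16) = 405 / 5.6 = 72.321 mL/cmH2O.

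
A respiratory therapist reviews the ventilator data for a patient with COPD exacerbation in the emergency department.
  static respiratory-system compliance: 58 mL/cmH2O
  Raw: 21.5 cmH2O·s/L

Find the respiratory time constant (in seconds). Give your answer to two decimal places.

1.25

τ = R × C = 21.5 × 58 mL/cmH2O = 21.5 × 0.058 L/cmH2O = 1.247 s.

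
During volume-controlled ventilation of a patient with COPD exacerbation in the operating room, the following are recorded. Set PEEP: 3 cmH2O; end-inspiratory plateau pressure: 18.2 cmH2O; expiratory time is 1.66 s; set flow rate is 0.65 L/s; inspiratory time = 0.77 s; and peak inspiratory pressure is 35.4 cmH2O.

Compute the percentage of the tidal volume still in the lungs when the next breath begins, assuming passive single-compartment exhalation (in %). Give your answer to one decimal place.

Vt = flow × Ti = 0.65 L/s × 0.77 s × 1000 mL/L = 500.5 mL.
R = (PIP − Pplat)/V̇ = (35.4 − 18.2) / 0.65 = 17.2/0.65 = 26.462 cmH2O·s/L.
C = Vt/(Pplat − PEEP) = 500.5 / (18.2 − 3) = 500.5/15.2 = 32.928 mL/cmH2O.
τ = R × C = 26.462 × 0.03293 L/cmH2O = 0.8714 s.
Fraction remaining at end-expiration = e^(−Te/τ) = e^(−1.66/0.8714) = 0.1488 → 14.88%.

14.9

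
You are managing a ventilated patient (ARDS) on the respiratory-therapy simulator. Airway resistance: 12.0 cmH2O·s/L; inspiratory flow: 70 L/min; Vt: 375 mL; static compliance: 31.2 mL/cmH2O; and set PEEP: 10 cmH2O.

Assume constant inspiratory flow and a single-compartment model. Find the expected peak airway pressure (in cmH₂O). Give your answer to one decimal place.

36.0

Flow: 70 L/min ÷ 60 = 1.1667 L/s.
Equation of motion (constant flow): PIP = Vt/C + R·V̇ + PEEP.
PIP = 375/31.2 + 12.0×1.1667 + 10 = 12.019 + 14.0 + 10 = 36.019 cmH2O.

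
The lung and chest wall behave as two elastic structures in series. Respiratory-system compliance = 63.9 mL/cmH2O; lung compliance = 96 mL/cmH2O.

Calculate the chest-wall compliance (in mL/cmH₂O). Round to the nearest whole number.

191

1/Ccw = 1/Crs − 1/CL.
1/Ccw = 1/63.9 − 1/96 = 0.005233.
Ccw = 191.09 mL/cmH2O.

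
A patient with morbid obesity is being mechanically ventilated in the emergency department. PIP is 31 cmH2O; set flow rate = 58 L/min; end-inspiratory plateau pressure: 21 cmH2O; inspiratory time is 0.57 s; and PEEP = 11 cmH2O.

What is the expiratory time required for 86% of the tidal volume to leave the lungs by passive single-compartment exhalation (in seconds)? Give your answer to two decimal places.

1.12

Flow: 58 L/min ÷ 60 = 0.9667 L/s.
Vt = flow × Ti = 0.9667 L/s × 0.57 s × 1000 mL/L = 551.02 mL.
R = (PIP − Pplat)/V̇ = (31 − 21) / 0.9667 = 10.0/0.9667 = 10.344 cmH2O·s/L.
C = Vt/(Pplat − PEEP) = 551.02 / (21 − 11) = 551.02/10.0 = 55.102 mL/cmH2O.
τ = R × C = 10.344 × 0.0551 L/cmH2O = 0.57 s.
t = −τ·ln(1 − 0.86) = −0.57·ln(0.14) = 1.121 s.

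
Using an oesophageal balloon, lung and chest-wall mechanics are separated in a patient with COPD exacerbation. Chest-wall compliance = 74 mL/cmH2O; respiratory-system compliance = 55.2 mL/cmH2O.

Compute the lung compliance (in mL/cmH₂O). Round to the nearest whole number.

1/CL = 1/Crs − 1/Ccw.
1/CL = 1/55.2 − 1/74 = 0.004602.
CL = 217.3 mL/cmH2O.

217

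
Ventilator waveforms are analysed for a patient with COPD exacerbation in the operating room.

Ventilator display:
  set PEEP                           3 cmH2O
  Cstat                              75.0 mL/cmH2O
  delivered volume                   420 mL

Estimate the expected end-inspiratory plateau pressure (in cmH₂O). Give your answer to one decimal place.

Pplat = PEEP + Vt / Cstat = 3 + 420 / 75.0 = 3 + 5.6 = 8.6 cmH2O.

8.6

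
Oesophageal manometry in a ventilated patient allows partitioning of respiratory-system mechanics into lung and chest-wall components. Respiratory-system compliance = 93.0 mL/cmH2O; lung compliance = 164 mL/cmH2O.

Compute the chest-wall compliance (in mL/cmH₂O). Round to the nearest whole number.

1/Ccw = 1/Crs − 1/CL.
1/Ccw = 1/93.0 − 1/164 = 0.004655.
Ccw = 214.82 mL/cmH2O.

215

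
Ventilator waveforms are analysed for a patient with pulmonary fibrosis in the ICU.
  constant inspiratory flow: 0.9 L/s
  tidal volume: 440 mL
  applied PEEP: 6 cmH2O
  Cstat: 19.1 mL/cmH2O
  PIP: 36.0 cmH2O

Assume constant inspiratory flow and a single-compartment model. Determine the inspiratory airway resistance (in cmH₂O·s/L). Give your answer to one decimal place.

Equation of motion (constant flow): PIP = Vt/C + R·V̇ + PEEP.
R·V̇ = PIP − Vt/C − PEEP = 36.0 − 440/19.1 − 6 = 36.0 − 23.037 − 6 = 6.963 cmH2O.
R = 6.963 / 0.9 = 7.737 cmH2O·s/L.

7.7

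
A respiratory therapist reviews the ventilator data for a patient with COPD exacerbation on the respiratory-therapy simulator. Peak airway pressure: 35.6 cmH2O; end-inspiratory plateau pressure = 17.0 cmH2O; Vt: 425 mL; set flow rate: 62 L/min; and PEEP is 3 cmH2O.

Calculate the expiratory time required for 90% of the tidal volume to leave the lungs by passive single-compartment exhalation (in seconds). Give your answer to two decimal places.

1.26

Flow: 62 L/min ÷ 60 = 1.0333 L/s.
R = (PIP − Pplat)/V̇ = (35.6 − 17.0) / 1.0333 = 18.6/1.0333 = 18.001 cmH2O·s/L.
C = Vt/(Pplat − PEEP) = 425.0 / (17.0 − 3) = 425.0/14.0 = 30.357 mL/cmH2O.
τ = R × C = 18.001 × 0.03036 L/cmH2O = 0.5465 s.
t = −τ·ln(1 − 0.90) = −0.5465·ln(0.1) = 1.258 s.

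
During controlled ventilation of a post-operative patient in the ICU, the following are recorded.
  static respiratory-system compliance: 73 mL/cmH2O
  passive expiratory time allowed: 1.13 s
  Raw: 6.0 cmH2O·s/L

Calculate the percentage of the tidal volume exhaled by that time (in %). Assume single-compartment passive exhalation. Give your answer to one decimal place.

92.4

τ = R × C = 6.0 × 73 mL/cmH2O = 6.0 × 0.073 L/cmH2O = 0.438 s.
Passive exhalation: V(t)/V₀ = e^(−t/τ) = e^(−1.13/0.438) = 0.07578.
Fraction exhaled = 1 − 0.07578 = 0.9242 → 92.42%.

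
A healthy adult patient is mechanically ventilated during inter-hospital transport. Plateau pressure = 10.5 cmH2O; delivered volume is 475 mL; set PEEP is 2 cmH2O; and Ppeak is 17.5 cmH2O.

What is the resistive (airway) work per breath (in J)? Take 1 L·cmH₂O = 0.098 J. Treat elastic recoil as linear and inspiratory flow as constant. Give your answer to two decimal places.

With constant inspiratory flow the resistive pressure is constant at PIP − Pplat = 17.5 − 10.5 = 7.0 cmH2O, so resistive work = 7.0 × 0.475 = 3.325 L·cmH2O.
× 0.098 J/(L·cmH2O) → 0.3259 J.

0.33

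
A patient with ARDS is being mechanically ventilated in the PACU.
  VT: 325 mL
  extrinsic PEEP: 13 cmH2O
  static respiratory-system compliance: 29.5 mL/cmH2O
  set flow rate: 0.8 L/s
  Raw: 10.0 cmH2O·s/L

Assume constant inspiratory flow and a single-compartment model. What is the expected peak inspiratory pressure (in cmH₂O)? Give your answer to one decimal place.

Equation of motion (constant flow): PIP = Vt/C + R·V̇ + PEEP.
PIP = 325/29.5 + 10.0×0.8 + 13 = 11.017 + 8.0 + 13 = 32.017 cmH2O.

32.0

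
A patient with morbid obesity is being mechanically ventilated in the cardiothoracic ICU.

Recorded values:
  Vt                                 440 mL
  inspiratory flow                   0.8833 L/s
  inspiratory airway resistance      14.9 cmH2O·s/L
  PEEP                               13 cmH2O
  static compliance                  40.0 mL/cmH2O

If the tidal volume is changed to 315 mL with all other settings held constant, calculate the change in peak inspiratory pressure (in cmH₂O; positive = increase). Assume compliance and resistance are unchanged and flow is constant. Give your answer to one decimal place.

-3.1

PIP = Vt/C + R·V̇ + PEEP (constant-flow equation of motion).
Only the elastic term changes: ΔPIP = ΔVt / C = (315 − 440) / 40.0 = -3.125 cmH2O.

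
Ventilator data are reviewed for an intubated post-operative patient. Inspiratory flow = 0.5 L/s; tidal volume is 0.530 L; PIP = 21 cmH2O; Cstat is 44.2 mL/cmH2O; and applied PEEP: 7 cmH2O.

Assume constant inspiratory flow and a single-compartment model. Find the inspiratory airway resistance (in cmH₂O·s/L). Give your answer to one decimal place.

4.0

Equation of motion (constant flow): PIP = Vt/C + R·V̇ + PEEP.
R·V̇ = PIP − Vt/C − PEEP = 21 − 530/44.2 − 7 = 21 − 11.991 − 7 = 2.009 cmH2O.
R = 2.009 / 0.5 = 4.018 cmH2O·s/L.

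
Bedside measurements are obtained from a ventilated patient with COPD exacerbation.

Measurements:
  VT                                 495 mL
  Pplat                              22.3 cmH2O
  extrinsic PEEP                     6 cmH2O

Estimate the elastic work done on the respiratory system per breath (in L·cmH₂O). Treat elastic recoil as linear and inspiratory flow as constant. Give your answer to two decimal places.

Elastic work ≈ ½ × (Pplat − PEEP) × Vt = 0.5 × (22.3 − 6) × 0.495 L = 0.5 × 16.3 × 0.495 = 4.034 L·cmH2O.

4.03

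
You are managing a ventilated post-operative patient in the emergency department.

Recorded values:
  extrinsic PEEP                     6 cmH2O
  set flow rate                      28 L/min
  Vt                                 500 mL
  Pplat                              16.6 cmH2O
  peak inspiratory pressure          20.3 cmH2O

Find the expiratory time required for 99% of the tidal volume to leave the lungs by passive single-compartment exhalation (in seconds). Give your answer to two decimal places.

Flow: 28 L/min ÷ 60 = 0.4667 L/s.
R = (PIP − Pplat)/V̇ = (20.3 − 16.6) / 0.4667 = 3.7/0.4667 = 7.928 cmH2O·s/L.
C = Vt/(Pplat − PEEP) = 500.0 / (16.6 − 6) = 500.0/10.6 = 47.17 mL/cmH2O.
τ = R × C = 7.928 × 0.04717 L/cmH2O = 0.374 s.
t = −τ·ln(1 − 0.99) = −0.374·ln(0.01) = 1.722 s.

1.72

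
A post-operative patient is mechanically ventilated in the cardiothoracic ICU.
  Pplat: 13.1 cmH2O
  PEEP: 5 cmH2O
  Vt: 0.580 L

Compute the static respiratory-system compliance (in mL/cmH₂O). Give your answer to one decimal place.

Cstat = Vt / (Pplat − PEEP) = 580 / (13.1 − 5) = 580 / 8.1 = 71.605 mL/cmH2O.

71.6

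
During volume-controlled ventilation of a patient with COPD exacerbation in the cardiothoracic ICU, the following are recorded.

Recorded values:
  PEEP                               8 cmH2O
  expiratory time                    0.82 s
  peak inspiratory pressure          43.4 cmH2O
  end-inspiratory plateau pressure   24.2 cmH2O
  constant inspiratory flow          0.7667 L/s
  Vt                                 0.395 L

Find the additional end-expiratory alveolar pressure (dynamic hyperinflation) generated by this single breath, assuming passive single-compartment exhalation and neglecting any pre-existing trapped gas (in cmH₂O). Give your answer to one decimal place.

R = (PIP − Pplat)/V̇ = (43.4 − 24.2) / 0.7667 = 19.2/0.7667 = 25.042 cmH2O·s/L.
C = Vt/(Pplat − PEEP) = 395.0 / (24.2 − 8) = 395.0/16.2 = 24.383 mL/cmH2O.
τ = R × C = 25.042 × 0.02438 L/cmH2O = 0.6105 s.
Fraction remaining = e^(−Te/τ) = e^(−0.82/0.6105) = 0.261; trapped volume = 395.0 × 0.261 = 103.1 mL.
Additional alveolar pressure from trapping ≈ V_trapped / C = 103.1 / 24.383 = 4.228 cmH2O.

4.2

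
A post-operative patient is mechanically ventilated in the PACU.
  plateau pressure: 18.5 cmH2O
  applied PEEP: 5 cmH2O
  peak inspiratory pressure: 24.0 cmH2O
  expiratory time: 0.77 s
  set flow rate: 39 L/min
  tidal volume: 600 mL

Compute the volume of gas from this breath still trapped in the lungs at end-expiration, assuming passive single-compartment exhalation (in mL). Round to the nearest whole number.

Flow: 39 L/min ÷ 60 = 0.65 L/s.
R = (PIP − Pplat)/V̇ = (24.0 − 18.5) / 0.65 = 5.5/0.65 = 8.462 cmH2O·s/L.
C = Vt/(Pplat − PEEP) = 600.0 / (18.5 − 5) = 600.0/13.5 = 44.444 mL/cmH2O.
τ = R × C = 8.462 × 0.04444 L/cmH2O = 0.3761 s.
Fraction remaining = e^(−Te/τ) = e^(−0.77/0.3761) = 0.1291.
Trapped volume = 600.0 × 0.1291 = 77.46 mL.

77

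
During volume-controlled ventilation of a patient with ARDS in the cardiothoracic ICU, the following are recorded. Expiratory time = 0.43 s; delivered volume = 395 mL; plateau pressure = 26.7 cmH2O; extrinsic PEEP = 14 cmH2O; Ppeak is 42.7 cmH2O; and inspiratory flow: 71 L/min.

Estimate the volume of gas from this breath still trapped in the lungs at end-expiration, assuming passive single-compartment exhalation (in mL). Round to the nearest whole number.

142

Flow: 71 L/min ÷ 60 = 1.1833 L/s.
R = (PIP − Pplat)/V̇ = (42.7 − 26.7) / 1.1833 = 16.0/1.1833 = 13.522 cmH2O·s/L.
C = Vt/(Pplat − PEEP) = 395.0 / (26.7 − 14) = 395.0/12.7 = 31.102 mL/cmH2O.
τ = R × C = 13.522 × 0.0311 L/cmH2O = 0.4205 s.
Fraction remaining = e^(−Te/τ) = e^(−0.43/0.4205) = 0.3597.
Trapped volume = 395.0 × 0.3597 = 142.08 mL.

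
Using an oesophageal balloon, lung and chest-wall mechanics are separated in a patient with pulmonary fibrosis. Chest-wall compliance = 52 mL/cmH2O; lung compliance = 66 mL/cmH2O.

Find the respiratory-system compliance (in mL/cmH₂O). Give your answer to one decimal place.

29.1

Lung and chest wall are elastances in series: 1/Crs = 1/CL + 1/Ccw.
1/Crs = 1/66 + 1/52 = 0.03438.
Crs = 29.087 mL/cmH2O.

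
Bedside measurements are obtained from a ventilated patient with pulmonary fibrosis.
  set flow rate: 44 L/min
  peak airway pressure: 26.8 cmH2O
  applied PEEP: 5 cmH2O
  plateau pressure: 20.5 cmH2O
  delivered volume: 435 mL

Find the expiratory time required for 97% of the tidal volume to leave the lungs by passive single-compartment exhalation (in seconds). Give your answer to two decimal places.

Flow: 44 L/min ÷ 60 = 0.7333 L/s.
R = (PIP − Pplat)/V̇ = (26.8 − 20.5) / 0.7333 = 6.3/0.7333 = 8.591 cmH2O·s/L.
C = Vt/(Pplat − PEEP) = 435.0 / (20.5 − 5) = 435.0/15.5 = 28.065 mL/cmH2O.
τ = R × C = 8.591 × 0.02807 L/cmH2O = 0.2411 s.
t = −τ·ln(1 − 0.97) = −0.2411·ln(0.03) = 0.8454 s.

0.85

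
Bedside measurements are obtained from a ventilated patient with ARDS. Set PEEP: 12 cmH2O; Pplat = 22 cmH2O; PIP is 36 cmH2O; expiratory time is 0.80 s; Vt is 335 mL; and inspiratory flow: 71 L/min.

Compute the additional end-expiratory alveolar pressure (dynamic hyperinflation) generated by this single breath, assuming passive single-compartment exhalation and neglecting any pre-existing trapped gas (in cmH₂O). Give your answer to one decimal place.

Flow: 71 L/min ÷ 60 = 1.1833 L/s.
R = (PIP − Pplat)/V̇ = (36 − 22) / 1.1833 = 14.0/1.1833 = 11.831 cmH2O·s/L.
C = Vt/(Pplat − PEEP) = 335.0 / (22 − 12) = 335.0/10.0 = 33.5 mL/cmH2O.
τ = R × C = 11.831 × 0.0335 L/cmH2O = 0.3963 s.
Fraction remaining = e^(−Te/τ) = e^(−0.80/0.3963) = 0.1328; trapped volume = 335.0 × 0.1328 = 44.488 mL.
Additional alveolar pressure from trapping ≈ V_trapped / C = 44.488 / 33.5 = 1.328 cmH2O.

1.3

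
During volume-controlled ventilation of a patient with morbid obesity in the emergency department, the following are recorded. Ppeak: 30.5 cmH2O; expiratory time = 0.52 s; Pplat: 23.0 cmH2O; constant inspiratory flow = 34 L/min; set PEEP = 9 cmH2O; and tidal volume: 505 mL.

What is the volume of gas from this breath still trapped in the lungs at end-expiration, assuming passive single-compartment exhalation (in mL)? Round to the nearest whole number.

Flow: 34 L/min ÷ 60 = 0.5667 L/s.
R = (PIP − Pplat)/V̇ = (30.5 − 23.0) / 0.5667 = 7.5/0.5667 = 13.235 cmH2O·s/L.
C = Vt/(Pplat − PEEP) = 505.0 / (23.0 − 9) = 505.0/14.0 = 36.071 mL/cmH2O.
τ = R × C = 13.235 × 0.03607 L/cmH2O = 0.4774 s.
Fraction remaining = e^(−Te/τ) = e^(−0.52/0.4774) = 0.3365.
Trapped volume = 505.0 × 0.3365 = 169.93 mL.

170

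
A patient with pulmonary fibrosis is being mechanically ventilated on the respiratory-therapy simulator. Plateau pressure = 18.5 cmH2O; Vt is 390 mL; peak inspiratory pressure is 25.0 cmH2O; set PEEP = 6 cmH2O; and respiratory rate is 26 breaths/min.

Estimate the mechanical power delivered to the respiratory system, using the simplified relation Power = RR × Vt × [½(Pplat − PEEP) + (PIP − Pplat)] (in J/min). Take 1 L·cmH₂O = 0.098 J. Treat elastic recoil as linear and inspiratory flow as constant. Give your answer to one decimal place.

Per-breath work = Vt × [½(Pplat−PEEP) + (PIP−Pplat)] = 0.390 × [0.5×12.5 + 6.5] = 0.390 × 12.75 = 4.973 L·cmH2O.
Power = 26 × 4.973 = 129.3 L·cmH2O/min.
× 0.098 J/(L·cmH2O) → 12.671 J/min.

12.7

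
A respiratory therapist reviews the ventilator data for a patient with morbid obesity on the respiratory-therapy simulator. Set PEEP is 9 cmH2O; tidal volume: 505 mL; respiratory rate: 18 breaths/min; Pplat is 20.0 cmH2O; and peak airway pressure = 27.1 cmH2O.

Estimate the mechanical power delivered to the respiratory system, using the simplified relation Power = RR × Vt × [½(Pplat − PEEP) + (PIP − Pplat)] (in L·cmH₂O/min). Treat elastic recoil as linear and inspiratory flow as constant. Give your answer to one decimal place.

Per-breath work = Vt × [½(Pplat−PEEP) + (PIP−Pplat)] = 0.505 × [0.5×11.0 + 7.1] = 0.505 × 12.6 = 6.363 L·cmH2O.
Power = 18 × 6.363 = 114.53 L·cmH2O/min.

114.5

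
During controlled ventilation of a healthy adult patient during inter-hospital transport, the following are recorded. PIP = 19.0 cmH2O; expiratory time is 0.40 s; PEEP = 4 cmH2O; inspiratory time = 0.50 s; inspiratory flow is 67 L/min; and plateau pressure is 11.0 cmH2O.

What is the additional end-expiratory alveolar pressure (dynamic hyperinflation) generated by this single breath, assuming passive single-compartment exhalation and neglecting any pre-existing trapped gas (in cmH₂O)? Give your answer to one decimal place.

Flow: 67 L/min ÷ 60 = 1.1167 L/s.
Vt = flow × Ti = 1.1167 L/s × 0.50 s × 1000 mL/L = 558.35 mL.
R = (PIP − Pplat)/V̇ = (19.0 − 11.0) / 1.1167 = 8.0/1.1167 = 7.164 cmH2O·s/L.
C = Vt/(Pplat − PEEP) = 558.35 / (11.0 − 4) = 558.35/7.0 = 79.764 mL/cmH2O.
τ = R × C = 7.164 × 0.07976 L/cmH2O = 0.5714 s.
Fraction remaining = e^(−Te/τ) = e^(−0.40/0.5714) = 0.4966; trapped volume = 558.35 × 0.4966 = 277.28 mL.
Additional alveolar pressure from trapping ≈ V_trapped / C = 277.28 / 79.764 = 3.476 cmH2O.

3.5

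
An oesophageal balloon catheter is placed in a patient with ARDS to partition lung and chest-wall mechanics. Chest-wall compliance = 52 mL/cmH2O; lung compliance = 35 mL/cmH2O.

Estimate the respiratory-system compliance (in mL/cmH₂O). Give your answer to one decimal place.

20.9

Lung and chest wall are elastances in series: 1/Crs = 1/CL + 1/Ccw.
1/Crs = 1/35 + 1/52 = 0.0478.
Crs = 20.921 mL/cmH2O.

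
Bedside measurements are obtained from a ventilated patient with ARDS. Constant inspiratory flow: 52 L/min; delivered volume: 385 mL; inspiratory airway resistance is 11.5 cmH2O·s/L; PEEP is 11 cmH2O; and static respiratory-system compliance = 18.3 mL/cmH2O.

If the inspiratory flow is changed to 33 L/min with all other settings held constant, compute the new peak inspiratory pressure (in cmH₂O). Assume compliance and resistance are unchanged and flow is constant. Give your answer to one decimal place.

38.4

Flow: 52 L/min ÷ 60 = 0.8667 L/s.
New flow: 33 L/min ÷ 60 = 0.55 L/s.
PIP = Vt/C + R·V̇ + PEEP (constant-flow equation of motion).
Only the resistive term changes: ΔPIP = R × ΔV̇ = 11.5 × (0.55 − 0.8667) = 11.5 × -0.3167 = -3.642 cmH2O.
Original PIP = 385/18.3 + 11.5×0.8667 + 11 = 42.005 cmH2O; new PIP = 42.005 + (-3.642) = 38.363 cmH2O.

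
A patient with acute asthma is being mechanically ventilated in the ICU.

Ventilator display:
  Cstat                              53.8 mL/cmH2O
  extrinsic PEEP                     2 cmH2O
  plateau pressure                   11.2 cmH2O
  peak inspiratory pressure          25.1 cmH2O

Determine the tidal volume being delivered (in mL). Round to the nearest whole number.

495

Vt = Cstat × (Pplat − PEEP) = 53.8 × (11.2 − 2) = 53.8 × 9.2 = 494.96 mL.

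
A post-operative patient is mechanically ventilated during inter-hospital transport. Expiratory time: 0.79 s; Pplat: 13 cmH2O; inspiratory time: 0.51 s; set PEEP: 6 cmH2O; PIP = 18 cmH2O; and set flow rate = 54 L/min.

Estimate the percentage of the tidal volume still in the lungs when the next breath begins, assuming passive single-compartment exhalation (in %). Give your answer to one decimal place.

Flow: 54 L/min ÷ 60 = 0.9 L/s.
Vt = flow × Ti = 0.9 L/s × 0.51 s × 1000 mL/L = 459.0 mL.
R = (PIP − Pplat)/V̇ = (18 − 13) / 0.9 = 5.0/0.9 = 5.556 cmH2O·s/L.
C = Vt/(Pplat − PEEP) = 459.0 / (13 − 6) = 459.0/7.0 = 65.571 mL/cmH2O.
τ = R × C = 5.556 × 0.06557 L/cmH2O = 0.3643 s.
Fraction remaining at end-expiration = e^(−Te/τ) = e^(−0.79/0.3643) = 0.1143 → 11.43%.

11.4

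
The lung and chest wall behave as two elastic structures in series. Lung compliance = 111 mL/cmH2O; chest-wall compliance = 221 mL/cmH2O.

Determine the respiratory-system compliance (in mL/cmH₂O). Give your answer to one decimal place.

73.9

Lung and chest wall are elastances in series: 1/Crs = 1/CL + 1/Ccw.
1/Crs = 1/111 + 1/221 = 0.01353.
Crs = 73.91 mL/cmH2O.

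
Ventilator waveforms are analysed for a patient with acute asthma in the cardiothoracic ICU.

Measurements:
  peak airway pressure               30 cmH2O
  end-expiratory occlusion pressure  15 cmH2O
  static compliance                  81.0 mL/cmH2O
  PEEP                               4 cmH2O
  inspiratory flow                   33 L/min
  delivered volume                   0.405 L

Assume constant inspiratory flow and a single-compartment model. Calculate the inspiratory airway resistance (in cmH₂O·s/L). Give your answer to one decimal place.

Flow: 33 L/min ÷ 60 = 0.55 L/s.
Total PEEP = 15 cmH2O (set 4 + intrinsic 11); this is the baseline alveolar pressure.
Equation of motion (constant flow): PIP = Vt/C + R·V̇ + PEEP.
R·V̇ = PIP − Vt/C − PEEP = 30 − 405/81.0 − 15 = 30 − 5.0 − 15 = 10.0 cmH2O.
R = 10.0 / 0.55 = 18.182 cmH2O·s/L.

18.2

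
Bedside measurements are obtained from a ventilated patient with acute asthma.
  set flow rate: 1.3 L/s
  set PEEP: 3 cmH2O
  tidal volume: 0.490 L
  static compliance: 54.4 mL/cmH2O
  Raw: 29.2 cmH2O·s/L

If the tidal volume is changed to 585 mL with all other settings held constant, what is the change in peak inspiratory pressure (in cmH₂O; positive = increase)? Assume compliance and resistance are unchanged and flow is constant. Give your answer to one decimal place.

1.7

PIP = Vt/C + R·V̇ + PEEP (constant-flow equation of motion).
Only the elastic term changes: ΔPIP = ΔVt / C = (585 − 490) / 54.4 = 1.746 cmH2O.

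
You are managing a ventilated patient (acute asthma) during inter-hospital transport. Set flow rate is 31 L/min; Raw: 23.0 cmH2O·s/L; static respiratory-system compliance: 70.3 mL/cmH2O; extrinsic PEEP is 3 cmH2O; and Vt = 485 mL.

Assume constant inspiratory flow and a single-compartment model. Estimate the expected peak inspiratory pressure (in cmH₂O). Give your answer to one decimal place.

21.8

Flow: 31 L/min ÷ 60 = 0.5167 L/s.
Equation of motion (constant flow): PIP = Vt/C + R·V̇ + PEEP.
PIP = 485/70.3 + 23.0×0.5167 + 3 = 6.899 + 11.884 + 3 = 21.783 cmH2O.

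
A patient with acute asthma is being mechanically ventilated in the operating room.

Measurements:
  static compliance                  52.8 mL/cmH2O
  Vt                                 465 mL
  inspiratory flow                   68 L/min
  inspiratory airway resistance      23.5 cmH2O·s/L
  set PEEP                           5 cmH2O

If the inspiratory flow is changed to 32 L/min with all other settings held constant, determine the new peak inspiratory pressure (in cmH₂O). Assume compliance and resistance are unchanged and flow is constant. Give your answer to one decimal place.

Flow: 68 L/min ÷ 60 = 1.1333 L/s.
New flow: 32 L/min ÷ 60 = 0.5333 L/s.
PIP = Vt/C + R·V̇ + PEEP (constant-flow equation of motion).
Only the resistive term changes: ΔPIP = R × ΔV̇ = 23.5 × (0.5333 − 1.1333) = 23.5 × -0.6 = -14.1 cmH2O.
Original PIP = 465/52.8 + 23.5×1.1333 + 5 = 40.439 cmH2O; new PIP = 40.439 + (-14.1) = 26.339 cmH2O.

26.3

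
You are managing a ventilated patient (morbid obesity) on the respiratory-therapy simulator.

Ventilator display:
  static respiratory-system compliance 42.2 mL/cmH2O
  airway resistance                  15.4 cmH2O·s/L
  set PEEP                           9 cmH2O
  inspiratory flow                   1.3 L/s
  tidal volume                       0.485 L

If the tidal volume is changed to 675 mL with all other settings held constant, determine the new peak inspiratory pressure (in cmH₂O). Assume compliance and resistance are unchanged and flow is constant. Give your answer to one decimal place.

PIP = Vt/C + R·V̇ + PEEP (constant-flow equation of motion).
Only the elastic term changes: ΔPIP = ΔVt / C = (675 − 485) / 42.2 = 4.502 cmH2O.
Original PIP = 485/42.2 + 15.4×1.3 + 9 = 40.513 cmH2O; new PIP = 40.513 + (4.502) = 45.015 cmH2O.

45.0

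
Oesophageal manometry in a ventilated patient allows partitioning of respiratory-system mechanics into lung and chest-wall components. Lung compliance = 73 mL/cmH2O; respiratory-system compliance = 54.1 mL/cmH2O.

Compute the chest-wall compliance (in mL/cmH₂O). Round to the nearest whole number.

209

1/Ccw = 1/Crs − 1/CL.
1/Ccw = 1/54.1 − 1/73 = 0.004786.
Ccw = 208.94 mL/cmH2O.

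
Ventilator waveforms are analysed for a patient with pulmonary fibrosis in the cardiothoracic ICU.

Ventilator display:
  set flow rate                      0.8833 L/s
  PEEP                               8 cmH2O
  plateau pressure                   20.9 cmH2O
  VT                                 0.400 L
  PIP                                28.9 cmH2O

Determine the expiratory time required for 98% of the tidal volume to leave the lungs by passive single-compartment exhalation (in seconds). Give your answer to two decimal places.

1.10

R = (PIP − Pplat)/V̇ = (28.9 − 20.9) / 0.8833 = 8.0/0.8833 = 9.057 cmH2O·s/L.
C = Vt/(Pplat − PEEP) = 400.0 / (20.9 − 8) = 400.0/12.9 = 31.008 mL/cmH2O.
τ = R × C = 9.057 × 0.03101 L/cmH2O = 0.2809 s.
t = −τ·ln(1 − 0.98) = −0.2809·ln(0.02) = 1.099 s.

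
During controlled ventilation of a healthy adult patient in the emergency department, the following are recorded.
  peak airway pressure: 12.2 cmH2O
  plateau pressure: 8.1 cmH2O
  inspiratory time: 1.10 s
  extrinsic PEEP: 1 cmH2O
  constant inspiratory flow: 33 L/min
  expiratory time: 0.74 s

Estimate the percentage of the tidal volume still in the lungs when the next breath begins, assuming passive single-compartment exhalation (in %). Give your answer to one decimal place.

Flow: 33 L/min ÷ 60 = 0.55 L/s.
Vt = flow × Ti = 0.55 L/s × 1.10 s × 1000 mL/L = 605.0 mL.
R = (PIP − Pplat)/V̇ = (12.2 − 8.1) / 0.55 = 4.1/0.55 = 7.455 cmH2O·s/L.
C = Vt/(Pplat − PEEP) = 605.0 / (8.1 − 1) = 605.0/7.1 = 85.211 mL/cmH2O.
τ = R × C = 7.455 × 0.08521 L/cmH2O = 0.6352 s.
Fraction remaining at end-expiration = e^(−Te/τ) = e^(−0.74/0.6352) = 0.3119 → 31.19%.

31.2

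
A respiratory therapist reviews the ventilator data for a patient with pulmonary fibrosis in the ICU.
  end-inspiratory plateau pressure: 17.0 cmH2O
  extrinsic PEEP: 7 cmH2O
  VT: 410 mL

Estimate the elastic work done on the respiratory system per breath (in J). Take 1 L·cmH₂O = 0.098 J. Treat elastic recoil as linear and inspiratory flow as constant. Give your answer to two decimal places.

0.20

Elastic work ≈ ½ × (Pplat − PEEP) × Vt = 0.5 × (17.0 − 7) × 0.410 L = 0.5 × 10.0 × 0.410 = 2.05 L·cmH2O.
× 0.098 J/(L·cmH2O) → 0.2009 J.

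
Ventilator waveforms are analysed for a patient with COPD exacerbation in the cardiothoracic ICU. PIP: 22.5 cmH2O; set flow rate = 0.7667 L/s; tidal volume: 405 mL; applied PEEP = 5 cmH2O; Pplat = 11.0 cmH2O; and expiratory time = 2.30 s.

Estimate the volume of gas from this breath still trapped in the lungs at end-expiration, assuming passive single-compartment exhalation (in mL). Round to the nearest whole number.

R = (PIP − Pplat)/V̇ = (22.5 − 11.0) / 0.7667 = 11.5/0.7667 = 14.999 cmH2O·s/L.
C = Vt/(Pplat − PEEP) = 405.0 / (11.0 − 5) = 405.0/6.0 = 67.5 mL/cmH2O.
τ = R × C = 14.999 × 0.0675 L/cmH2O = 1.012 s.
Fraction remaining = e^(−Te/τ) = e^(−2.30/1.012) = 0.103.
Trapped volume = 405.0 × 0.103 = 41.715 mL.

42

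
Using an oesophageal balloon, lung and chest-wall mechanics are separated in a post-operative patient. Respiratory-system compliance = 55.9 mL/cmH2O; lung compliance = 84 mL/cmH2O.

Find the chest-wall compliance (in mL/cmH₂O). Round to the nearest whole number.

167

1/Ccw = 1/Crs − 1/CL.
1/Ccw = 1/55.9 − 1/84 = 0.005984.
Ccw = 167.11 mL/cmH2O.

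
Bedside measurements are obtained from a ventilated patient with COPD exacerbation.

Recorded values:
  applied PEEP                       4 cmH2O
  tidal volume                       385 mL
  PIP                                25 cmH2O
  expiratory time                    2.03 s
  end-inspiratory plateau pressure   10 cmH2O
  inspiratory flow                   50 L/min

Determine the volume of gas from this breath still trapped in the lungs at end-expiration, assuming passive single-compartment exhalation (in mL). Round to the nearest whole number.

66

Flow: 50 L/min ÷ 60 = 0.8333 L/s.
R = (PIP − Pplat)/V̇ = (25 − 10) / 0.8333 = 15.0/0.8333 = 18.001 cmH2O·s/L.
C = Vt/(Pplat − PEEP) = 385.0 / (10 − 4) = 385.0/6.0 = 64.167 mL/cmH2O.
τ = R × C = 18.001 × 0.06417 L/cmH2O = 1.155 s.
Fraction remaining = e^(−Te/τ) = e^(−2.03/1.155) = 0.1725.
Trapped volume = 385.0 × 0.1725 = 66.413 mL.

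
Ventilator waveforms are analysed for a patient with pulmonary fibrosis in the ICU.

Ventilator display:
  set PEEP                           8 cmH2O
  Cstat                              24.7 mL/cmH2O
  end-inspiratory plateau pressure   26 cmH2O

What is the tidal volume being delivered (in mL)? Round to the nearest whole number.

Vt = Cstat × (Pplat − PEEP) = 24.7 × (26 − 8) = 24.7 × 18.0 = 444.6 mL.

445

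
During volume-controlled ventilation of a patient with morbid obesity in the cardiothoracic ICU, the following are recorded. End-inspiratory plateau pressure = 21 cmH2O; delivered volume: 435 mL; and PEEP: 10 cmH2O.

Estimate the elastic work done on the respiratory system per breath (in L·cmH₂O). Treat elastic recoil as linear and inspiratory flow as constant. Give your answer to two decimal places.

2.39

Elastic work ≈ ½ × (Pplat − PEEP) × Vt = 0.5 × (21 − 10) × 0.435 L = 0.5 × 11.0 × 0.435 = 2.393 L·cmH2O.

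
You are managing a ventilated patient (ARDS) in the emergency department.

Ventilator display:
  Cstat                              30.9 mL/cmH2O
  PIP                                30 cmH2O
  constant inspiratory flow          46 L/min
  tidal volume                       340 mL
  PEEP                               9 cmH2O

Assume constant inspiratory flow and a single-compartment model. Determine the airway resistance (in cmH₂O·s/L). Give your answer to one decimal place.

Flow: 46 L/min ÷ 60 = 0.7667 L/s.
Equation of motion (constant flow): PIP = Vt/C + R·V̇ + PEEP.
R·V̇ = PIP − Vt/C − PEEP = 30 − 340/30.9 − 9 = 30 − 11.003 − 9 = 9.997 cmH2O.
R = 9.997 / 0.7667 = 13.039 cmH2O·s/L.

13.0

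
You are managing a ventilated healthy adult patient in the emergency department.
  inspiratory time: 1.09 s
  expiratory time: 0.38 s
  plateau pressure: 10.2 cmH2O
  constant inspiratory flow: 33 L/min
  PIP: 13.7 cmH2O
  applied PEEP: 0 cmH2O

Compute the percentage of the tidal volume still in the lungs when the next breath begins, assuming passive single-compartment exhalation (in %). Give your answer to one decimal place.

36.2

Flow: 33 L/min ÷ 60 = 0.55 L/s.
Vt = flow × Ti = 0.55 L/s × 1.09 s × 1000 mL/L = 599.5 mL.
R = (PIP − Pplat)/V̇ = (13.7 − 10.2) / 0.55 = 3.5/0.55 = 6.364 cmH2O·s/L.
C = Vt/(Pplat − PEEP) = 599.5 / (10.2 − 0) = 599.5/10.2 = 58.775 mL/cmH2O.
τ = R × C = 6.364 × 0.05878 L/cmH2O = 0.3741 s.
Fraction remaining at end-expiration = e^(−Te/τ) = e^(−0.38/0.3741) = 0.3621 → 36.21%.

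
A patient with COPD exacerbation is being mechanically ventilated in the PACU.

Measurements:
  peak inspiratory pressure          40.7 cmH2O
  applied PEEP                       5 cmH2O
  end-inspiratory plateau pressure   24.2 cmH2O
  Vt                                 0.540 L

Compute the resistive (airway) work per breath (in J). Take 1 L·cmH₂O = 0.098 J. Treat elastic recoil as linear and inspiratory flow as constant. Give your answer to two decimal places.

0.87

With constant inspiratory flow the resistive pressure is constant at PIP − Pplat = 40.7 − 24.2 = 16.5 cmH2O, so resistive work = 16.5 × 0.540 = 8.91 L·cmH2O.
× 0.098 J/(L·cmH2O) → 0.8732 J.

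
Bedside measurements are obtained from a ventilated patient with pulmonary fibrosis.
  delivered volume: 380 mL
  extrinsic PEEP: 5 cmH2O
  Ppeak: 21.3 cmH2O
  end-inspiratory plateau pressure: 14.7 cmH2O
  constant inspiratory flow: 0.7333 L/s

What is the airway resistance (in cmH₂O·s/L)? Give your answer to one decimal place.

Raw = (PIP − Pplat) / flow = (21.3 − 14.7) / 0.7333 = 6.6 / 0.7333 = 9.0 cmH2O·s/L.

9.0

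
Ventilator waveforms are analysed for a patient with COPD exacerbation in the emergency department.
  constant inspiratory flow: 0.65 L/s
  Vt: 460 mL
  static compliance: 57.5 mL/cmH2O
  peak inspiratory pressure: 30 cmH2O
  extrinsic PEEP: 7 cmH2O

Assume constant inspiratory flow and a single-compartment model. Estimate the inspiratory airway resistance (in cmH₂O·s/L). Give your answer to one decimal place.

Equation of motion (constant flow): PIP = Vt/C + R·V̇ + PEEP.
R·V̇ = PIP − Vt/C − PEEP = 30 − 460/57.5 − 7 = 30 − 8.0 − 7 = 15.0 cmH2O.
R = 15.0 / 0.65 = 23.077 cmH2O·s/L.

23.1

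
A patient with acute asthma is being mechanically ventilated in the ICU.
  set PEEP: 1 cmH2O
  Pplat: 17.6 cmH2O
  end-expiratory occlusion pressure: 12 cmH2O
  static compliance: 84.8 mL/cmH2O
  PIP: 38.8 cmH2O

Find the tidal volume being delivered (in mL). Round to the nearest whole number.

475

End-expiratory occlusion gives total PEEP = 12 cmH2O (intrinsic PEEP = 12 − 1 = 11). Use total PEEP for the elastic gradient.
Vt = Cstat × (Pplat − PEEPtotal) = 84.8 × (17.6 − 12) = 84.8 × 5.6 = 474.88 mL.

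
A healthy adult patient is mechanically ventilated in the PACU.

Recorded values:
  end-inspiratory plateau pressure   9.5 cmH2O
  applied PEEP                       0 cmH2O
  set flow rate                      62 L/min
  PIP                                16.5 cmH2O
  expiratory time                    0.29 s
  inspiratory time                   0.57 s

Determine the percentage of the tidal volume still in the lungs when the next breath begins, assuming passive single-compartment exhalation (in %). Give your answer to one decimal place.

Flow: 62 L/min ÷ 60 = 1.0333 L/s.
Vt = flow × Ti = 1.0333 L/s × 0.57 s × 1000 mL/L = 588.98 mL.
R = (PIP − Pplat)/V̇ = (16.5 − 9.5) / 1.0333 = 7.0/1.0333 = 6.774 cmH2O·s/L.
C = Vt/(Pplat − PEEP) = 588.98 / (9.5 − 0) = 588.98/9.5 = 61.998 mL/cmH2O.
τ = R × C = 6.774 × 0.062 L/cmH2O = 0.42 s.
Fraction remaining at end-expiration = e^(−Te/τ) = e^(−0.29/0.42) = 0.5013 → 50.13%.

50.1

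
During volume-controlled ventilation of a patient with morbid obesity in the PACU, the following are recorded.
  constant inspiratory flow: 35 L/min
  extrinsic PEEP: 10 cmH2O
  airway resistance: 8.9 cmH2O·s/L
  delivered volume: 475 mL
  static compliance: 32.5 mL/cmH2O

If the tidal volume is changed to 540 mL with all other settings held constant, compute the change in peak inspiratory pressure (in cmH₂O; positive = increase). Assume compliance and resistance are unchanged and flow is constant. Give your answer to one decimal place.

2.0

PIP = Vt/C + R·V̇ + PEEP (constant-flow equation of motion).
Only the elastic term changes: ΔPIP = ΔVt / C = (540 − 475) / 32.5 = 2.0 cmH2O.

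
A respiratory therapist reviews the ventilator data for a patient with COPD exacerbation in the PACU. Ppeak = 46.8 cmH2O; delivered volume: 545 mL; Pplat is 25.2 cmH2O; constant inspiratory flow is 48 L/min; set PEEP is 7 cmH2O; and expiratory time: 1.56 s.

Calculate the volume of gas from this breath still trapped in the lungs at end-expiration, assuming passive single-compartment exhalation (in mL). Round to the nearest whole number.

Flow: 48 L/min ÷ 60 = 0.8 L/s.
R = (PIP − Pplat)/V̇ = (46.8 − 25.2) / 0.8 = 21.6/0.8 = 27.0 cmH2O·s/L.
C = Vt/(Pplat − PEEP) = 545.0 / (25.2 − 7) = 545.0/18.2 = 29.945 mL/cmH2O.
τ = R × C = 27.0 × 0.02995 L/cmH2O = 0.8087 s.
Fraction remaining = e^(−Te/τ) = e^(−1.56/0.8087) = 0.1453.
Trapped volume = 545.0 × 0.1453 = 79.189 mL.

79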